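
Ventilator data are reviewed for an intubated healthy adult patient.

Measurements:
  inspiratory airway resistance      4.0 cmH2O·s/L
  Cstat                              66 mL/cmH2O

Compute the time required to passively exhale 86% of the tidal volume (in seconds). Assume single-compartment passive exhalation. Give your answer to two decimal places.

τ = R × C = 4.0 × 66 mL/cmH2O = 4.0 × 0.066 L/cmH2O = 0.264 s.
Exhaled fraction f = 1 − e^(−t/τ) → t = −τ·ln(1 − f) = −0.264·ln(0.14) = 0.5191 s.

0.52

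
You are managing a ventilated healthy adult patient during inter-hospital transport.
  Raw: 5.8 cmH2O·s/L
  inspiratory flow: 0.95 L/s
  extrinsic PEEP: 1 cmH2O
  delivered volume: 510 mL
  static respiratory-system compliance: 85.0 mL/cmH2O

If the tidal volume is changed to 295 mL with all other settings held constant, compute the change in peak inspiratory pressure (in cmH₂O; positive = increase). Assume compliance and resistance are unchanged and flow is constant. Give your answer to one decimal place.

-2.5

PIP = Vt/C + R·V̇ + PEEP (constant-flow equation of motion).
Only the elastic term changes: ΔPIP = ΔVt / C = (295 − 510) / 85.0 = -2.529 cmH2O.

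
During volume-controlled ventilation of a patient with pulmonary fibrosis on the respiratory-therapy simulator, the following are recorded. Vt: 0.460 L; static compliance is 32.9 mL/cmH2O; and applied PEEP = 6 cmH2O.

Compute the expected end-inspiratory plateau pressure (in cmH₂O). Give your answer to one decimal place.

Pplat = PEEP + Vt / Cstat = 6 + 460 / 32.9 = 6 + 13.982 = 19.982 cmH2O.

20.0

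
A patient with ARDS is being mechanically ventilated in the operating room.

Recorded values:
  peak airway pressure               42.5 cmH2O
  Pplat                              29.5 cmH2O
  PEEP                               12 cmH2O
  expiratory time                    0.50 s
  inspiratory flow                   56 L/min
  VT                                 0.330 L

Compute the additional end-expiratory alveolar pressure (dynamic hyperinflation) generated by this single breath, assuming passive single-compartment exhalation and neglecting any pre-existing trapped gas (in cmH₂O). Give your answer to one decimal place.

Flow: 56 L/min ÷ 60 = 0.9333 L/s.
R = (PIP − Pplat)/V̇ = (42.5 − 29.5) / 0.9333 = 13.0/0.9333 = 13.929 cmH2O·s/L.
C = Vt/(Pplat − PEEP) = 330.0 / (29.5 − 12) = 330.0/17.5 = 18.857 mL/cmH2O.
τ = R × C = 13.929 × 0.01886 L/cmH2O = 0.2627 s.
Fraction remaining = e^(−Te/τ) = e^(−0.50/0.2627) = 0.1491; trapped volume = 330.0 × 0.1491 = 49.203 mL.
Additional alveolar pressure from trapping ≈ V_trapped / C = 49.203 / 18.857 = 2.609 cmH2O.

2.6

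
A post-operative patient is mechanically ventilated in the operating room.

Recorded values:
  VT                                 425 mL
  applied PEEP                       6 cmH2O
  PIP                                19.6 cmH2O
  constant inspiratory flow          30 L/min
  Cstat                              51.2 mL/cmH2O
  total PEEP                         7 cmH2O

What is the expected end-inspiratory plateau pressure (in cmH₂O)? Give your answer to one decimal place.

End-expiratory occlusion gives total PEEP = 7 cmH2O (intrinsic PEEP = 7 − 6 = 1). Use total PEEP for the elastic gradient.
Pplat = PEEPtotal + Vt / Cstat = 7 + 425 / 51.2 = 7 + 8.301 = 15.301 cmH2O.

15.3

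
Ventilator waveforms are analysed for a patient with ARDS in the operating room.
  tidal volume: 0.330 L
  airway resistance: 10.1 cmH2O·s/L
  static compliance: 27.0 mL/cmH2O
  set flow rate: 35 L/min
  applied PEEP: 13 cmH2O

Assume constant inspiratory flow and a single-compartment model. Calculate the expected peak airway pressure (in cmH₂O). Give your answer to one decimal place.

31.1

Flow: 35 L/min ÷ 60 = 0.5833 L/s.
Equation of motion (constant flow): PIP = Vt/C + R·V̇ + PEEP.
PIP = 330/27.0 + 10.1×0.5833 + 13 = 12.222 + 5.891 + 13 = 31.113 cmH2O.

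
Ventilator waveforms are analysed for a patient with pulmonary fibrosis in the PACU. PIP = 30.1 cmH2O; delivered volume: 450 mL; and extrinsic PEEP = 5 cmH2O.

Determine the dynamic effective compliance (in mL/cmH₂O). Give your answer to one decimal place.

17.9

Dynamic compliance = Vt / (PIP − PEEP) = 450 / (30.1 − 5) = 450 / 25.1 = 17.928 mL/cmH2O.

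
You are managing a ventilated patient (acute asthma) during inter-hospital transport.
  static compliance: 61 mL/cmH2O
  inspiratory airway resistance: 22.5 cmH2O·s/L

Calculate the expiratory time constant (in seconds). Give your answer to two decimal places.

τ = R × C = 22.5 × 61 mL/cmH2O = 22.5 × 0.061 L/cmH2O = 1.373 s.

1.37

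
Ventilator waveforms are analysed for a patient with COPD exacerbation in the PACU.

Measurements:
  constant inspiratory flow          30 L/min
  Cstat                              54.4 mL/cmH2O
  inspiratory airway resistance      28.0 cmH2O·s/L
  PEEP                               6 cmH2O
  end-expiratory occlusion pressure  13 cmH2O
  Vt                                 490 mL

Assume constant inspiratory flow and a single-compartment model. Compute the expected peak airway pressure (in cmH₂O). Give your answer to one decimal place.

36.0

Flow: 30 L/min ÷ 60 = 0.5 L/s.
Total PEEP = 13 cmH2O (set 6 + intrinsic 7); this is the baseline alveolar pressure.
Equation of motion (constant flow): PIP = Vt/C + R·V̇ + PEEP.
PIP = 490/54.4 + 28.0×0.5 + 13 = 9.007 + 14.0 + 13 = 36.007 cmH2O.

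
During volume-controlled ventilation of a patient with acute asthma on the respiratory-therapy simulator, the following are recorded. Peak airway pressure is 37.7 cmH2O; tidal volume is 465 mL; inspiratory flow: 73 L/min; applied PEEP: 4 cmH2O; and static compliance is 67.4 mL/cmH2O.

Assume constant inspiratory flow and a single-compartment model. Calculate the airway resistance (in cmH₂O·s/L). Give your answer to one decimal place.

22.0

Flow: 73 L/min ÷ 60 = 1.2167 L/s.
Equation of motion (constant flow): PIP = Vt/C + R·V̇ + PEEP.
R·V̇ = PIP − Vt/C − PEEP = 37.7 − 465/67.4 − 4 = 37.7 − 6.899 − 4 = 26.801 cmH2O.
R = 26.801 / 1.2167 = 22.028 cmH2O·s/L.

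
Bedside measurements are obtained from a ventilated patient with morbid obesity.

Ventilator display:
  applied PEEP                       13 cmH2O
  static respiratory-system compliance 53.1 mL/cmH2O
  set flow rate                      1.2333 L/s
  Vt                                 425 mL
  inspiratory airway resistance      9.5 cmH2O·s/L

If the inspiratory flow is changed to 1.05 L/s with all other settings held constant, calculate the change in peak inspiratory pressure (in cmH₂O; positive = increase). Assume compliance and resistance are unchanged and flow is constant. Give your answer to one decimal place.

-1.7

PIP = Vt/C + R·V̇ + PEEP (constant-flow equation of motion).
Only the resistive term changes: ΔPIP = R × ΔV̇ = 9.5 × (1.05 − 1.2333) = 9.5 × -0.1833 = -1.741 cmH2O.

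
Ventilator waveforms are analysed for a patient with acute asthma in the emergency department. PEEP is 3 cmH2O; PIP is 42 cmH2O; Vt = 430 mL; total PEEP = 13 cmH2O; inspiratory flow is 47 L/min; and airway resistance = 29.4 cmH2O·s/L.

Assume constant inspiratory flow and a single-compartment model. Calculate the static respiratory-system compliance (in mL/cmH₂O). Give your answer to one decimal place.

72.0

Flow: 47 L/min ÷ 60 = 0.7833 L/s.
Total PEEP = 13 cmH2O (set 3 + intrinsic 10); this is the baseline alveolar pressure.
Equation of motion (constant flow): PIP = Vt/C + R·V̇ + PEEP.
Vt/C = PIP − R·V̇ − PEEP = 42 − 29.4×0.7833 − 13 = 42 − 23.029 − 13 = 5.971 cmH2O.
C = Vt / 5.971 = 430 / 5.971 = 72.015 mL/cmH2O.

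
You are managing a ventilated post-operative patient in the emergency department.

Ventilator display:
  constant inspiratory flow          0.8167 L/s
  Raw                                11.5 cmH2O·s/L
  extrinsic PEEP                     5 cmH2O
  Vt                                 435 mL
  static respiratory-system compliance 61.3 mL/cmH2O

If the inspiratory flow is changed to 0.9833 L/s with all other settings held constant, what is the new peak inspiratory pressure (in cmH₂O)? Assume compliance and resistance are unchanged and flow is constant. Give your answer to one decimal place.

PIP = Vt/C + R·V̇ + PEEP (constant-flow equation of motion).
Only the resistive term changes: ΔPIP = R × ΔV̇ = 11.5 × (0.9833 − 0.8167) = 11.5 × 0.1666 = 1.916 cmH2O.
Original PIP = 435/61.3 + 11.5×0.8167 + 5 = 21.488 cmH2O; new PIP = 21.488 + (1.916) = 23.404 cmH2O.

23.4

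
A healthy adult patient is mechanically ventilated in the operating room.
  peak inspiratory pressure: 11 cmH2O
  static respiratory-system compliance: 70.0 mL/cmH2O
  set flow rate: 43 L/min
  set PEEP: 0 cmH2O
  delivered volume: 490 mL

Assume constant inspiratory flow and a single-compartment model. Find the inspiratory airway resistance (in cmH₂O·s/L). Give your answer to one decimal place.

Flow: 43 L/min ÷ 60 = 0.7167 L/s.
Equation of motion (constant flow): PIP = Vt/C + R·V̇ + PEEP.
R·V̇ = PIP − Vt/C − PEEP = 11 − 490/70.0 − 0 = 11 − 7.0 − 0 = 4.0 cmH2O.
R = 4.0 / 0.7167 = 5.581 cmH2O·s/L.

5.6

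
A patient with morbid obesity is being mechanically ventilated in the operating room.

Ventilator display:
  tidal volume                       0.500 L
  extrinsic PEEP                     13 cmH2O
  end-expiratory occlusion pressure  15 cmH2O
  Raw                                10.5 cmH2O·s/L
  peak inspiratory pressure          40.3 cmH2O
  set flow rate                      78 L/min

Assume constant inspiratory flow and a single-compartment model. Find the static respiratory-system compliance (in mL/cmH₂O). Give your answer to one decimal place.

42.9

Flow: 78 L/min ÷ 60 = 1.3 L/s.
Total PEEP = 15 cmH2O (set 13 + intrinsic 2); this is the baseline alveolar pressure.
Equation of motion (constant flow): PIP = Vt/C + R·V̇ + PEEP.
Vt/C = PIP − R·V̇ − PEEP = 40.3 − 10.5×1.3 − 15 = 40.3 − 13.65 − 15 = 11.65 cmH2O.
C = Vt / 11.65 = 500 / 11.65 = 42.918 mL/cmH2O.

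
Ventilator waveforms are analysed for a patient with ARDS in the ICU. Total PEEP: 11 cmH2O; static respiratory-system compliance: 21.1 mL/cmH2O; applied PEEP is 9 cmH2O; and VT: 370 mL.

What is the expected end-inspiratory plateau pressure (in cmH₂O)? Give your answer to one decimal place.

End-expiratory occlusion gives total PEEP = 11 cmH2O (intrinsic PEEP = 11 − 9 = 2). Use total PEEP for the elastic gradient.
Pplat = PEEPtotal + Vt / Cstat = 11 + 370 / 21.1 = 11 + 17.536 = 28.536 cmH2O.

28.5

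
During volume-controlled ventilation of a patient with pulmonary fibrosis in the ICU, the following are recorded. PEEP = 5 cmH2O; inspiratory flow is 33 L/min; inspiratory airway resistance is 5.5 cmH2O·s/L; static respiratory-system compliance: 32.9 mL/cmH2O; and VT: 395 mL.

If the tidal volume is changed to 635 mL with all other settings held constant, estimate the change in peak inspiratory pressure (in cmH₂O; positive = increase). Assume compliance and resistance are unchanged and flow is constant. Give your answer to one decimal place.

PIP = Vt/C + R·V̇ + PEEP (constant-flow equation of motion).
Only the elastic term changes: ΔPIP = ΔVt / C = (635 − 395) / 32.9 = 7.295 cmH2O.

7.3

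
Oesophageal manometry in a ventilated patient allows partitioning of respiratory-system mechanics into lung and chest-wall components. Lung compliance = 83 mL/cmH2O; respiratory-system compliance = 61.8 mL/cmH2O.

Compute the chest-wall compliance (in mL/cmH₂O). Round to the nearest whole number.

1/Ccw = 1/Crs − 1/CL.
1/Ccw = 1/61.8 − 1/83 = 0.004133.
Ccw = 241.95 mL/cmH2O.

242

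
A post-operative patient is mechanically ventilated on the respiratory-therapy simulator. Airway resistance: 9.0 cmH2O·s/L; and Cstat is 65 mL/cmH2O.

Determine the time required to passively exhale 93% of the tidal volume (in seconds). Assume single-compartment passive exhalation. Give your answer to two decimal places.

1.56

τ = R × C = 9.0 × 65 mL/cmH2O = 9.0 × 0.065 L/cmH2O = 0.585 s.
Exhaled fraction f = 1 − e^(−t/τ) → t = −τ·ln(1 − f) = −0.585·ln(0.07) = 1.556 s.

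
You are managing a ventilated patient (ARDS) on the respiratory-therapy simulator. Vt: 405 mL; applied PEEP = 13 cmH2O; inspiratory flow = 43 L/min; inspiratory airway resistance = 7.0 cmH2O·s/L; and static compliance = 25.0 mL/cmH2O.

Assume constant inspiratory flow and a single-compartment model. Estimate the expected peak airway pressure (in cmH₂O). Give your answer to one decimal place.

34.2

Flow: 43 L/min ÷ 60 = 0.7167 L/s.
Equation of motion (constant flow): PIP = Vt/C + R·V̇ + PEEP.
PIP = 405/25.0 + 7.0×0.7167 + 13 = 16.2 + 5.017 + 13 = 34.217 cmH2O.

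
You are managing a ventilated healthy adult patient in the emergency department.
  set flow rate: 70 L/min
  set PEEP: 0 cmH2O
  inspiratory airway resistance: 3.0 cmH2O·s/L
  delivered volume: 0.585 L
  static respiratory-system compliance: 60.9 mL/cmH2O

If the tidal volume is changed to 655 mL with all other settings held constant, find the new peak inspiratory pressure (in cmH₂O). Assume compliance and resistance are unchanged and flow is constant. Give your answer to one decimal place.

Flow: 70 L/min ÷ 60 = 1.1667 L/s.
PIP = Vt/C + R·V̇ + PEEP (constant-flow equation of motion).
Only the elastic term changes: ΔPIP = ΔVt / C = (655 − 585) / 60.9 = 1.149 cmH2O.
Original PIP = 585/60.9 + 3.0×1.1667 + 0 = 13.106 cmH2O; new PIP = 13.106 + (1.149) = 14.255 cmH2O.

14.3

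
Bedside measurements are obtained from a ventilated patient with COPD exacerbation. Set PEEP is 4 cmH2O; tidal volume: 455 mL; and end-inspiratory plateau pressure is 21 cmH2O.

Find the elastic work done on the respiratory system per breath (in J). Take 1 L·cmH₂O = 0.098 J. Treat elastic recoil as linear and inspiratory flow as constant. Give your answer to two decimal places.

0.38

Elastic work ≈ ½ × (Pplat − PEEP) × Vt = 0.5 × (21 − 4) × 0.455 L = 0.5 × 17.0 × 0.455 = 3.868 L·cmH2O.
× 0.098 J/(L·cmH2O) → 0.3791 J.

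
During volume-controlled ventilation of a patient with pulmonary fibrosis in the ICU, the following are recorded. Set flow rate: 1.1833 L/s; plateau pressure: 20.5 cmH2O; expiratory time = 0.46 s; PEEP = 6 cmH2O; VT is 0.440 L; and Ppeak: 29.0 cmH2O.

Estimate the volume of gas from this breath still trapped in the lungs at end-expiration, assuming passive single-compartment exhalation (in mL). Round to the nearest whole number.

R = (PIP − Pplat)/V̇ = (29.0 − 20.5) / 1.1833 = 8.5/1.1833 = 7.183 cmH2O·s/L.
C = Vt/(Pplat − PEEP) = 440.0 / (20.5 − 6) = 440.0/14.5 = 30.345 mL/cmH2O.
τ = R × C = 7.183 × 0.03035 L/cmH2O = 0.218 s.
Fraction remaining = e^(−Te/τ) = e^(−0.46/0.218) = 0.1212.
Trapped volume = 440.0 × 0.1212 = 53.328 mL.

53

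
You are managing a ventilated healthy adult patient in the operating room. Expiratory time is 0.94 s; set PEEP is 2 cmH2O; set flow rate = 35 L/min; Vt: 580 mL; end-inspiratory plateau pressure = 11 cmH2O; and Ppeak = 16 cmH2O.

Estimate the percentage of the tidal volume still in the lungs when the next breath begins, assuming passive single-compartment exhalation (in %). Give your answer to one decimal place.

18.2

Flow: 35 L/min ÷ 60 = 0.5833 L/s.
R = (PIP − Pplat)/V̇ = (16 − 11) / 0.5833 = 5.0/0.5833 = 8.572 cmH2O·s/L.
C = Vt/(Pplat − PEEP) = 580.0 / (11 − 2) = 580.0/9.0 = 64.444 mL/cmH2O.
τ = R × C = 8.572 × 0.06444 L/cmH2O = 0.5524 s.
Fraction remaining at end-expiration = e^(−Te/τ) = e^(−0.94/0.5524) = 0.1824 → 18.24%.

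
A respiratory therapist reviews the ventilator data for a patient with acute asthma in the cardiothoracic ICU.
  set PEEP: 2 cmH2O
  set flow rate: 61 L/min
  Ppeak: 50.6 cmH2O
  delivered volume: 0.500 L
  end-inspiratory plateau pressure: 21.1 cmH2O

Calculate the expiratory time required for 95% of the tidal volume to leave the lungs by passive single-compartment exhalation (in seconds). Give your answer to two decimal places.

Flow: 61 L/min ÷ 60 = 1.0167 L/s.
R = (PIP − Pplat)/V̇ = (50.6 − 21.1) / 1.0167 = 29.5/1.0167 = 29.015 cmH2O·s/L.
C = Vt/(Pplat − PEEP) = 500.0 / (21.1 − 2) = 500.0/19.1 = 26.178 mL/cmH2O.
τ = R × C = 29.015 × 0.02618 L/cmH2O = 0.7596 s.
t = −τ·ln(1 − 0.95) = −0.7596·ln(0.05) = 2.276 s.

2.28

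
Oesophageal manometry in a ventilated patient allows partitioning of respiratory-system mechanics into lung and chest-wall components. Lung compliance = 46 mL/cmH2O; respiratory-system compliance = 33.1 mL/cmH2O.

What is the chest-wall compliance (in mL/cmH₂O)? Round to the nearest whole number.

1/Ccw = 1/Crs − 1/CL.
1/Ccw = 1/33.1 − 1/46 = 0.008472.
Ccw = 118.04 mL/cmH2O.

118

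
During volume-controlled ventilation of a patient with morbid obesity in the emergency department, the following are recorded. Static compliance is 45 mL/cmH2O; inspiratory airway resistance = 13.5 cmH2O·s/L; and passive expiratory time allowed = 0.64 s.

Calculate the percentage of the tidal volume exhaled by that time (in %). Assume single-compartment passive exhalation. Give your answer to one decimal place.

τ = R × C = 13.5 × 45 mL/cmH2O = 13.5 × 0.045 L/cmH2O = 0.6075 s.
Passive exhalation: V(t)/V₀ = e^(−t/τ) = e^(−0.64/0.6075) = 0.3487.
Fraction exhaled = 1 − 0.3487 = 0.6513 → 65.13%.

65.1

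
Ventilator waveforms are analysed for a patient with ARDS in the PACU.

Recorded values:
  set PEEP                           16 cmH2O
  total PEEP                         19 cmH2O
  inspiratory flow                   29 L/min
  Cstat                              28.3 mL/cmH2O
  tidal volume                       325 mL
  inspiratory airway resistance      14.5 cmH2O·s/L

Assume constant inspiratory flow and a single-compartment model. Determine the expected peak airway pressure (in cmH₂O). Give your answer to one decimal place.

37.5

Flow: 29 L/min ÷ 60 = 0.4833 L/s.
Total PEEP = 19 cmH2O (set 16 + intrinsic 3); this is the baseline alveolar pressure.
Equation of motion (constant flow): PIP = Vt/C + R·V̇ + PEEP.
PIP = 325/28.3 + 14.5×0.4833 + 19 = 11.484 + 7.008 + 19 = 37.492 cmH2O.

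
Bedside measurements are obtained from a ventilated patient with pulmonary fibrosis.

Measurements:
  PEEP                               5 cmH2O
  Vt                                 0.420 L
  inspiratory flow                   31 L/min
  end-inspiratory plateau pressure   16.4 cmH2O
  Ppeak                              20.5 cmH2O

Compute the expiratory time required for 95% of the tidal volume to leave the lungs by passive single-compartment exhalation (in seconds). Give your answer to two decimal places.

0.88

Flow: 31 L/min ÷ 60 = 0.5167 L/s.
R = (PIP − Pplat)/V̇ = (20.5 − 16.4) / 0.5167 = 4.1/0.5167 = 7.935 cmH2O·s/L.
C = Vt/(Pplat − PEEP) = 420.0 / (16.4 − 5) = 420.0/11.4 = 36.842 mL/cmH2O.
τ = R × C = 7.935 × 0.03684 L/cmH2O = 0.2923 s.
t = −τ·ln(1 − 0.95) = −0.2923·ln(0.05) = 0.8757 s.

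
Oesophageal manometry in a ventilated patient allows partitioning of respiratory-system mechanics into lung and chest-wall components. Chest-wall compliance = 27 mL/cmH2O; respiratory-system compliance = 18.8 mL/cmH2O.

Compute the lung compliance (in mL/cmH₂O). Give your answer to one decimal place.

61.9

1/CL = 1/Crs − 1/Ccw.
1/CL = 1/18.8 − 1/27 = 0.01615.
CL = 61.92 mL/cmH2O.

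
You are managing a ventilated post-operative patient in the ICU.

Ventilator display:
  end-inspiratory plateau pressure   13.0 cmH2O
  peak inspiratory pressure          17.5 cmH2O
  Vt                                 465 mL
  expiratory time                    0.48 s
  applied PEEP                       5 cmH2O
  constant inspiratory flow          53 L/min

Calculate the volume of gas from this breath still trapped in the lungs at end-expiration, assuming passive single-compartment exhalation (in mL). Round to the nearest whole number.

Flow: 53 L/min ÷ 60 = 0.8833 L/s.
R = (PIP − Pplat)/V̇ = (17.5 − 13.0) / 0.8833 = 4.5/0.8833 = 5.095 cmH2O·s/L.
C = Vt/(Pplat − PEEP) = 465.0 / (13.0 − 5) = 465.0/8.0 = 58.125 mL/cmH2O.
τ = R × C = 5.095 × 0.05813 L/cmH2O = 0.2962 s.
Fraction remaining = e^(−Te/τ) = e^(−0.48/0.2962) = 0.1978.
Trapped volume = 465.0 × 0.1978 = 91.977 mL.

92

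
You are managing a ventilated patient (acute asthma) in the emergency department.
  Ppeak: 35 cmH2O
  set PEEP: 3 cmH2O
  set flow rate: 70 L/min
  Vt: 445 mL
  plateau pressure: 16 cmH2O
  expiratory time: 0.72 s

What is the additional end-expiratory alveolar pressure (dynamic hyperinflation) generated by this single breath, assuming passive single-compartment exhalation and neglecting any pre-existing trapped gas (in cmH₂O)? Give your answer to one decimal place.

3.6

Flow: 70 L/min ÷ 60 = 1.1667 L/s.
R = (PIP − Pplat)/V̇ = (35 − 16) / 1.1667 = 19.0/1.1667 = 16.285 cmH2O·s/L.
C = Vt/(Pplat − PEEP) = 445.0 / (16 − 3) = 445.0/13.0 = 34.231 mL/cmH2O.
τ = R × C = 16.285 × 0.03423 L/cmH2O = 0.5574 s.
Fraction remaining = e^(−Te/τ) = e^(−0.72/0.5574) = 0.2748; trapped volume = 445.0 × 0.2748 = 122.29 mL.
Additional alveolar pressure from trapping ≈ V_trapped / C = 122.29 / 34.231 = 3.572 cmH2O.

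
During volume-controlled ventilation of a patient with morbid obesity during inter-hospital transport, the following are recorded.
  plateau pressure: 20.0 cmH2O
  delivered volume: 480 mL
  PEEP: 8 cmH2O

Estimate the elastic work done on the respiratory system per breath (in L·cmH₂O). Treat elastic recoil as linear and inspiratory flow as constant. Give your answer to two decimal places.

Elastic work ≈ ½ × (Pplat − PEEP) × Vt = 0.5 × (20.0 − 8) × 0.480 L = 0.5 × 12.0 × 0.480 = 2.88 L·cmH2O.

2.88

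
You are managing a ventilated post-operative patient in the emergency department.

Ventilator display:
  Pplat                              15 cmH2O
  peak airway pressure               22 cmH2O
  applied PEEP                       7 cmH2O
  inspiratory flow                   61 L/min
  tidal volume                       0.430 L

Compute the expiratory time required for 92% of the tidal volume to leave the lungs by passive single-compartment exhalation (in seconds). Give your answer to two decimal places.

Flow: 61 L/min ÷ 60 = 1.0167 L/s.
R = (PIP − Pplat)/V̇ = (22 − 15) / 1.0167 = 7.0/1.0167 = 6.885 cmH2O·s/L.
C = Vt/(Pplat − PEEP) = 430.0 / (15 − 7) = 430.0/8.0 = 53.75 mL/cmH2O.
τ = R × C = 6.885 × 0.05375 L/cmH2O = 0.3701 s.
t = −τ·ln(1 − 0.92) = −0.3701·ln(0.08) = 0.9348 s.

0.93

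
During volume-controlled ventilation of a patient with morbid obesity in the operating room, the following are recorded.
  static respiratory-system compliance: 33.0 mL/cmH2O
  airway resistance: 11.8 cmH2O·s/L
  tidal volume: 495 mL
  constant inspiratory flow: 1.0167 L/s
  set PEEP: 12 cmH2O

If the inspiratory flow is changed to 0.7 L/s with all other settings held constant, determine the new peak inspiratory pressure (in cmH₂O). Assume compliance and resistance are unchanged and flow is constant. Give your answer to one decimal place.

35.3

PIP = Vt/C + R·V̇ + PEEP (constant-flow equation of motion).
Only the resistive term changes: ΔPIP = R × ΔV̇ = 11.8 × (0.7 − 1.0167) = 11.8 × -0.3167 = -3.737 cmH2O.
Original PIP = 495/33.0 + 11.8×1.0167 + 12 = 38.997 cmH2O; new PIP = 38.997 + (-3.737) = 35.26 cmH2O.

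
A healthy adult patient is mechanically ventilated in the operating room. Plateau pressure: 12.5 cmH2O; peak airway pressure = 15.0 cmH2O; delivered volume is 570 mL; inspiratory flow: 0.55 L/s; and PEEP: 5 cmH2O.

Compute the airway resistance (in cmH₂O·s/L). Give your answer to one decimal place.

Raw = (PIP − Pplat) / flow = (15.0 − 12.5) / 0.55 = 2.5 / 0.55 = 4.545 cmH2O·s/L.

4.5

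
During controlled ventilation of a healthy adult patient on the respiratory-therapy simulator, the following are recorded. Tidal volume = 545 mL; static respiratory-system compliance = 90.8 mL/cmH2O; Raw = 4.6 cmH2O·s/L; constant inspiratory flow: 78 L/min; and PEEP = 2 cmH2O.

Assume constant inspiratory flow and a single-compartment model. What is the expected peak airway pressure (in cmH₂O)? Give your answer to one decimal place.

Flow: 78 L/min ÷ 60 = 1.3 L/s.
Equation of motion (constant flow): PIP = Vt/C + R·V̇ + PEEP.
PIP = 545/90.8 + 4.6×1.3 + 2 = 6.002 + 5.98 + 2 = 13.982 cmH2O.

14.0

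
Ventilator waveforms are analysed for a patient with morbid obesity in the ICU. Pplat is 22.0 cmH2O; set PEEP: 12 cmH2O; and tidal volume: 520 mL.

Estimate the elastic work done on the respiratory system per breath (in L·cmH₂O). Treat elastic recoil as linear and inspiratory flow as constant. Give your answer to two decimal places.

2.60

Elastic work ≈ ½ × (Pplat − PEEP) × Vt = 0.5 × (22.0 − 12) × 0.520 L = 0.5 × 10.0 × 0.520 = 2.6 L·cmH2O.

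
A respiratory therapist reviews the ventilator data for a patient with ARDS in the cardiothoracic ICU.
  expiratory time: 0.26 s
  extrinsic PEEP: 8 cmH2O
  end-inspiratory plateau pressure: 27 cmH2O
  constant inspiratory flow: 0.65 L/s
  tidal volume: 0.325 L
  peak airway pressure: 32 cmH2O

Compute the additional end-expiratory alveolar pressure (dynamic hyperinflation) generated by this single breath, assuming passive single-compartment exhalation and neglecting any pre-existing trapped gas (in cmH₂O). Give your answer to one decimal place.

R = (PIP − Pplat)/V̇ = (32 − 27) / 0.65 = 5.0/0.65 = 7.692 cmH2O·s/L.
C = Vt/(Pplat − PEEP) = 325.0 / (27 − 8) = 325.0/19.0 = 17.105 mL/cmH2O.
τ = R × C = 7.692 × 0.01711 L/cmH2O = 0.1316 s.
Fraction remaining = e^(−Te/τ) = e^(−0.26/0.1316) = 0.1387; trapped volume = 325.0 × 0.1387 = 45.078 mL.
Additional alveolar pressure from trapping ≈ V_trapped / C = 45.078 / 17.105 = 2.635 cmH2O.

2.6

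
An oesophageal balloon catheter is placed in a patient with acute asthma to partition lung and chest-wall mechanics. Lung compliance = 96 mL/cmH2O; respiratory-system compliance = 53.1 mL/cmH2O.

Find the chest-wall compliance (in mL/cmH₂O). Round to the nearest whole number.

1/Ccw = 1/Crs − 1/CL.
1/Ccw = 1/53.1 − 1/96 = 0.008416.
Ccw = 118.82 mL/cmH2O.

119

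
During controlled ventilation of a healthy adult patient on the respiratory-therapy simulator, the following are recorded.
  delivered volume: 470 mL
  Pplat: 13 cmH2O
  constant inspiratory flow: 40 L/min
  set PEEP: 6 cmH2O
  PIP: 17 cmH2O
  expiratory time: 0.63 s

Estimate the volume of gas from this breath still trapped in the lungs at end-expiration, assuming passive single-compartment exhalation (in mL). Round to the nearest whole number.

98

Flow: 40 L/min ÷ 60 = 0.6667 L/s.
R = (PIP − Pplat)/V̇ = (17 − 13) / 0.6667 = 4.0/0.6667 = 6.0 cmH2O·s/L.
C = Vt/(Pplat − PEEP) = 470.0 / (13 − 6) = 470.0/7.0 = 67.143 mL/cmH2O.
τ = R × C = 6.0 × 0.06714 L/cmH2O = 0.4028 s.
Fraction remaining = e^(−Te/τ) = e^(−0.63/0.4028) = 0.2093.
Trapped volume = 470.0 × 0.2093 = 98.371 mL.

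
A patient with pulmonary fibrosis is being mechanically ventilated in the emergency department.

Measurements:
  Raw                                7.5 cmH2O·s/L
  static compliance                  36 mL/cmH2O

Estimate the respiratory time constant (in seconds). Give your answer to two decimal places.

0.27

τ = R × C = 7.5 × 36 mL/cmH2O = 7.5 × 0.036 L/cmH2O = 0.27 s.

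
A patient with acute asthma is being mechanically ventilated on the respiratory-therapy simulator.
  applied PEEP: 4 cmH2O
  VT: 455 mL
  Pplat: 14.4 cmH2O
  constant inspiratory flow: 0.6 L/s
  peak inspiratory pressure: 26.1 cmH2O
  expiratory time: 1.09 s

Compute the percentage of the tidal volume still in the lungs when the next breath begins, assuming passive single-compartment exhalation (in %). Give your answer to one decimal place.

R = (PIP − Pplat)/V̇ = (26.1 − 14.4) / 0.6 = 11.7/0.6 = 19.5 cmH2O·s/L.
C = Vt/(Pplat − PEEP) = 455.0 / (14.4 − 4) = 455.0/10.4 = 43.75 mL/cmH2O.
τ = R × C = 19.5 × 0.04375 L/cmH2O = 0.8531 s.
Fraction remaining at end-expiration = e^(−Te/τ) = e^(−1.09/0.8531) = 0.2787 → 27.87%.

27.9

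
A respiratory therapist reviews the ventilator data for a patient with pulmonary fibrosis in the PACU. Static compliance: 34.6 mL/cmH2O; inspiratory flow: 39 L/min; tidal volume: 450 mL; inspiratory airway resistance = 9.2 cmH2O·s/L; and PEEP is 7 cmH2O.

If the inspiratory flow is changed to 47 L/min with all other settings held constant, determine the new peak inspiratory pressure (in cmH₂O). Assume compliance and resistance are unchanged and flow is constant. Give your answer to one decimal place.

Flow: 39 L/min ÷ 60 = 0.65 L/s.
New flow: 47 L/min ÷ 60 = 0.7833 L/s.
PIP = Vt/C + R·V̇ + PEEP (constant-flow equation of motion).
Only the resistive term changes: ΔPIP = R × ΔV̇ = 9.2 × (0.7833 − 0.65) = 9.2 × 0.1333 = 1.226 cmH2O.
Original PIP = 450/34.6 + 9.2×0.65 + 7 = 25.986 cmH2O; new PIP = 25.986 + (1.226) = 27.212 cmH2O.

27.2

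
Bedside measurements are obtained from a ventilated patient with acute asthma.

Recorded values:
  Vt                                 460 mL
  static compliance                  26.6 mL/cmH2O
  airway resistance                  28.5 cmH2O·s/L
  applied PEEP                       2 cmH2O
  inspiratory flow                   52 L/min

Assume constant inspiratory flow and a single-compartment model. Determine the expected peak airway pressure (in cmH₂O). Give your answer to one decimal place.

44.0

Flow: 52 L/min ÷ 60 = 0.8667 L/s.
Equation of motion (constant flow): PIP = Vt/C + R·V̇ + PEEP.
PIP = 460/26.6 + 28.5×0.8667 + 2 = 17.293 + 24.701 + 2 = 43.994 cmH2O.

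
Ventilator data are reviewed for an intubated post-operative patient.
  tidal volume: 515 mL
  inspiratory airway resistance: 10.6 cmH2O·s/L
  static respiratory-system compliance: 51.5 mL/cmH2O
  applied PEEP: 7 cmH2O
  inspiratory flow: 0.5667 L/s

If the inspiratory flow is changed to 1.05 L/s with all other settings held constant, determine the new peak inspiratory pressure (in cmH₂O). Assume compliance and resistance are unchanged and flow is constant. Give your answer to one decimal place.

28.1

PIP = Vt/C + R·V̇ + PEEP (constant-flow equation of motion).
Only the resistive term changes: ΔPIP = R × ΔV̇ = 10.6 × (1.05 − 0.5667) = 10.6 × 0.4833 = 5.123 cmH2O.
Original PIP = 515/51.5 + 10.6×0.5667 + 7 = 23.007 cmH2O; new PIP = 23.007 + (5.123) = 28.13 cmH2O.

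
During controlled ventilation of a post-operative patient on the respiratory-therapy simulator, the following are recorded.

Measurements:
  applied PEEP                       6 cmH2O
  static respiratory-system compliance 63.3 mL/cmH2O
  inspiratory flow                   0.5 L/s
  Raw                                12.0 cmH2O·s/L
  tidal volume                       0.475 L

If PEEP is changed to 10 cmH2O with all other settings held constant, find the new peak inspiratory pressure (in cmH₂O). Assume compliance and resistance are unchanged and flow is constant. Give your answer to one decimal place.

PIP = Vt/C + R·V̇ + PEEP (constant-flow equation of motion).
Only the baseline term changes: ΔPIP = ΔPEEP = 10 − 6 = 4.0 cmH2O.
Original PIP = 475/63.3 + 12.0×0.5 + 6 = 19.504 cmH2O; new PIP = 19.504 + (4.0) = 23.504 cmH2O.

23.5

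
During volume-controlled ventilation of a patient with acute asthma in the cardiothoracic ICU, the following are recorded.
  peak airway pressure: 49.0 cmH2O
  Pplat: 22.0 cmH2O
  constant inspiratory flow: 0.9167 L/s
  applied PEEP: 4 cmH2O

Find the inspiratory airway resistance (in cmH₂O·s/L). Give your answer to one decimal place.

29.5

Raw = (PIP − Pplat) / flow = (49.0 − 22.0) / 0.9167 = 27.0 / 0.9167 = 29.453 cmH2O·s/L.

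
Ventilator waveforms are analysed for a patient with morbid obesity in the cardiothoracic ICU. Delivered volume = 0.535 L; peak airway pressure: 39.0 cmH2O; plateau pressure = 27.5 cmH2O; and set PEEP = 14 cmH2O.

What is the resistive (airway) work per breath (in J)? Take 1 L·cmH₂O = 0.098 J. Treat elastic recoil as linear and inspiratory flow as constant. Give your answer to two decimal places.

With constant inspiratory flow the resistive pressure is constant at PIP − Pplat = 39.0 − 27.5 = 11.5 cmH2O, so resistive work = 11.5 × 0.535 = 6.153 L·cmH2O.
× 0.098 J/(L·cmH2O) → 0.603 J.

0.60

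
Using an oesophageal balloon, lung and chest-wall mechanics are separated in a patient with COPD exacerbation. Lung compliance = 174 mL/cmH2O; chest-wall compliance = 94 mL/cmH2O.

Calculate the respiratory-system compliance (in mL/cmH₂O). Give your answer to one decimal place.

61.0

Lung and chest wall are elastances in series: 1/Crs = 1/CL + 1/Ccw.
1/Crs = 1/174 + 1/94 = 0.01639.
Crs = 61.013 mL/cmH2O.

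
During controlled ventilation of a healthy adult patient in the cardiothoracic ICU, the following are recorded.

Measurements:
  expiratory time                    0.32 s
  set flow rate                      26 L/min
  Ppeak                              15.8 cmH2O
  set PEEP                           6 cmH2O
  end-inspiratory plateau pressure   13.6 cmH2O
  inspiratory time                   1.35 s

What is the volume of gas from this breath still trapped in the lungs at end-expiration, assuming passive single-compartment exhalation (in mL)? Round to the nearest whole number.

258

Flow: 26 L/min ÷ 60 = 0.4333 L/s.
Vt = flow × Ti = 0.4333 L/s × 1.35 s × 1000 mL/L = 584.96 mL.
R = (PIP − Pplat)/V̇ = (15.8 − 13.6) / 0.4333 = 2.2/0.4333 = 5.077 cmH2O·s/L.
C = Vt/(Pplat − PEEP) = 584.96 / (13.6 − 6) = 584.96/7.6 = 76.968 mL/cmH2O.
τ = R × C = 5.077 × 0.07697 L/cmH2O = 0.3908 s.
Fraction remaining = e^(−Te/τ) = e^(−0.32/0.3908) = 0.4409.
Trapped volume = 584.96 × 0.4409 = 257.91 mL.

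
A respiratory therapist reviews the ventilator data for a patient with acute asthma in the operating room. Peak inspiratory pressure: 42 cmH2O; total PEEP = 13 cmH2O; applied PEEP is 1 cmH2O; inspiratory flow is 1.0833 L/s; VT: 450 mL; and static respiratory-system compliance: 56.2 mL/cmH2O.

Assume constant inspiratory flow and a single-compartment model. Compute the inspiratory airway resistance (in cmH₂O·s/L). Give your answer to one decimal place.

19.4

Total PEEP = 13 cmH2O (set 1 + intrinsic 12); this is the baseline alveolar pressure.
Equation of motion (constant flow): PIP = Vt/C + R·V̇ + PEEP.
R·V̇ = PIP − Vt/C − PEEP = 42 − 450/56.2 − 13 = 42 − 8.007 − 13 = 20.993 cmH2O.
R = 20.993 / 1.0833 = 19.379 cmH2O·s/L.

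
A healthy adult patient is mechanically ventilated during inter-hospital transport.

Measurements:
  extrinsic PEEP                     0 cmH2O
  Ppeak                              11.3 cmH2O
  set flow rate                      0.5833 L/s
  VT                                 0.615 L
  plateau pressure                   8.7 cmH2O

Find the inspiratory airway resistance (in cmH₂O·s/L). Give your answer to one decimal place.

Raw = (PIP − Pplat) / flow = (11.3 − 8.7) / 0.5833 = 2.6 / 0.5833 = 4.457 cmH2O·s/L.

4.5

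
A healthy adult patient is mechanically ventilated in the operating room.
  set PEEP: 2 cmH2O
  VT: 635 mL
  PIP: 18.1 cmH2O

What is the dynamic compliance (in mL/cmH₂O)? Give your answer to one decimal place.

Dynamic compliance = Vt / (PIP − PEEP) = 635 / (18.1 − 2) = 635 / 16.1 = 39.441 mL/cmH2O.

39.4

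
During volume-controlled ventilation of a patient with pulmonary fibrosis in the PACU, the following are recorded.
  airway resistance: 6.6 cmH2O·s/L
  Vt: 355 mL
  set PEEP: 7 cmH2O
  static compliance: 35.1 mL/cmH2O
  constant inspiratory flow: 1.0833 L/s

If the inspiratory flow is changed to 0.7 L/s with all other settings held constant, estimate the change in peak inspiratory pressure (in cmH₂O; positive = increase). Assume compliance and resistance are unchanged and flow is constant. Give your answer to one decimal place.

PIP = Vt/C + R·V̇ + PEEP (constant-flow equation of motion).
Only the resistive term changes: ΔPIP = R × ΔV̇ = 6.6 × (0.7 − 1.0833) = 6.6 × -0.3833 = -2.53 cmH2O.

-2.5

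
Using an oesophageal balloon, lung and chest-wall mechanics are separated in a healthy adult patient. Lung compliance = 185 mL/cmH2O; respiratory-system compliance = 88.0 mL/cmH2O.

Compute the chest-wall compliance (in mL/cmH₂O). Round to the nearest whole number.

1/Ccw = 1/Crs − 1/CL.
1/Ccw = 1/88.0 − 1/185 = 0.005958.
Ccw = 167.84 mL/cmH2O.

168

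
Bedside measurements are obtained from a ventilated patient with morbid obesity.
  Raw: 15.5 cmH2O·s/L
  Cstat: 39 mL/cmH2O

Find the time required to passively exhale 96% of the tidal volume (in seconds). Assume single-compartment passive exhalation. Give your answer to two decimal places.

1.95

τ = R × C = 15.5 × 39 mL/cmH2O = 15.5 × 0.039 L/cmH2O = 0.6045 s.
Exhaled fraction f = 1 − e^(−t/τ) → t = −τ·ln(1 − f) = −0.6045·ln(0.04) = 1.946 s.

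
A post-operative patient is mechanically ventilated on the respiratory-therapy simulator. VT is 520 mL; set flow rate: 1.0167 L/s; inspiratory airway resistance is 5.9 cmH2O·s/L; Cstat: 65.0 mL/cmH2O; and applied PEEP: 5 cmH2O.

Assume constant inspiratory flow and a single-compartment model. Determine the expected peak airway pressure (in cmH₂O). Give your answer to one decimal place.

Equation of motion (constant flow): PIP = Vt/C + R·V̇ + PEEP.
PIP = 520/65.0 + 5.9×1.0167 + 5 = 8.0 + 5.999 + 5 = 18.999 cmH2O.

19.0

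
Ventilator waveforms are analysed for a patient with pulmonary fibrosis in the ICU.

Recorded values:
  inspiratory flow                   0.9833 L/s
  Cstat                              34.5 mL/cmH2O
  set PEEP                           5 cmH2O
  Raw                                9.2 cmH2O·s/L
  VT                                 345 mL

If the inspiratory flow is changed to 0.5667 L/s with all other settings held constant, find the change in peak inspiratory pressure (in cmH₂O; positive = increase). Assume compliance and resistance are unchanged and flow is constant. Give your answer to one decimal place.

PIP = Vt/C + R·V̇ + PEEP (constant-flow equation of motion).
Only the resistive term changes: ΔPIP = R × ΔV̇ = 9.2 × (0.5667 − 0.9833) = 9.2 × -0.4166 = -3.833 cmH2O.

-3.8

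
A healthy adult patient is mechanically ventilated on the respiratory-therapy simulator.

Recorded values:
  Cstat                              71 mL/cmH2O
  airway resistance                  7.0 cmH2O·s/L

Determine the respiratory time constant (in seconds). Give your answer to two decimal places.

0.50

τ = R × C = 7.0 × 71 mL/cmH2O = 7.0 × 0.071 L/cmH2O = 0.497 s.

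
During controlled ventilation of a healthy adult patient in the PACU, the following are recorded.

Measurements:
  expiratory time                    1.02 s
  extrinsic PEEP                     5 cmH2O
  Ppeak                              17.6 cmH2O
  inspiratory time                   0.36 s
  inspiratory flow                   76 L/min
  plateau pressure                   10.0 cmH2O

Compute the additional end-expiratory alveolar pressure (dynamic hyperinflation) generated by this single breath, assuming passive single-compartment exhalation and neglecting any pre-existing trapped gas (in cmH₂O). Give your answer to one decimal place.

Flow: 76 L/min ÷ 60 = 1.2667 L/s.
Vt = flow × Ti = 1.2667 L/s × 0.36 s × 1000 mL/L = 456.01 mL.
R = (PIP − Pplat)/V̇ = (17.6 − 10.0) / 1.2667 = 7.6/1.2667 = 6.0 cmH2O·s/L.
C = Vt/(Pplat − PEEP) = 456.01 / (10.0 − 5) = 456.01/5.0 = 91.202 mL/cmH2O.
τ = R × C = 6.0 × 0.0912 L/cmH2O = 0.5472 s.
Fraction remaining = e^(−Te/τ) = e^(−1.02/0.5472) = 0.155; trapped volume = 456.01 × 0.155 = 70.682 mL.
Additional alveolar pressure from trapping ≈ V_trapped / C = 70.682 / 91.202 = 0.775 cmH2O.

0.8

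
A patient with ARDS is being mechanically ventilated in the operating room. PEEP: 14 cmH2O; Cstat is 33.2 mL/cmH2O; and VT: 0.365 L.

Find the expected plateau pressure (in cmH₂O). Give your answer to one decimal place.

Pplat = PEEP + Vt / Cstat = 14 + 365 / 33.2 = 14 + 10.994 = 24.994 cmH2O.

25.0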